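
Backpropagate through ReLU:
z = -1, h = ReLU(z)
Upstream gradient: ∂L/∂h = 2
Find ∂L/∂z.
∂L/∂z = 0

h = ReLU(-1) = 0
Since z < 0: ∂h/∂z = 0
∂L/∂z = ∂L/∂h · ∂h/∂z = 2 × 0 = 0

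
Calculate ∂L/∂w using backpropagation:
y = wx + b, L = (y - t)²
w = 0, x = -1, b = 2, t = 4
∂L/∂w = 4

y = wx + b = (0)(-1) + 2 = 2
∂L/∂y = 2(y - t) = 2(2 - 4) = -4
∂y/∂w = x = -1
∂L/∂w = ∂L/∂y · ∂y/∂w = -4 × -1 = 4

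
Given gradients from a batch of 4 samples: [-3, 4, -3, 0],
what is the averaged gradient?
Average gradient = -0.5

Average = (1/4)(-3 + 4 + -3 + 0) = -2/4 = -0.5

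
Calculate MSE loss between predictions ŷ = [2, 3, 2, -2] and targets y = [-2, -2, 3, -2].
MSE = 10.5

MSE = (1/4)((2--2)² + (3--2)² + (2-3)² + (-2--2)²) = (1/4)(16 + 25 + 1 + 0) = 10.5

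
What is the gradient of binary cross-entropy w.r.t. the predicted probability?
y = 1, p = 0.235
∂L/∂p = -4.255

∂L/∂p = -y/p + (1-y)/(1-p) = -1/0.235 + 0 = -4.255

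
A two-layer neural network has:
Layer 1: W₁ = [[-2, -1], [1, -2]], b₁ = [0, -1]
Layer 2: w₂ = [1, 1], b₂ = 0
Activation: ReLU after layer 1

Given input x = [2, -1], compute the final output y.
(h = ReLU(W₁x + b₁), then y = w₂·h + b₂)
y = 3

Layer 1 pre-activation: z₁ = [-3, 3]
After ReLU: h = [0, 3]
Layer 2 output: y = 1×0 + 1×3 + 0 = 3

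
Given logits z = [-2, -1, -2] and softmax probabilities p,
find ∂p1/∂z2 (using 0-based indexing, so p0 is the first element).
∂p1/∂z2 = -0.1221

p = softmax(z) = [0.2119, 0.5761, 0.2119]
p1 = 0.5761, p2 = 0.2119

∂p1/∂z2 = -p1 × p2 = -0.5761 × 0.2119 = -0.1221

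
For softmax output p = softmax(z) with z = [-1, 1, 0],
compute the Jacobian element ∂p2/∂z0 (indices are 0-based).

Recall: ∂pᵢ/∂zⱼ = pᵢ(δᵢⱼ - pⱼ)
∂p2/∂z0 = -0.02203

p = softmax(z) = [0.09003, 0.6652, 0.2447]
p2 = 0.2447, p0 = 0.09003

∂p2/∂z0 = -p2 × p0 = -0.2447 × 0.09003 = -0.02203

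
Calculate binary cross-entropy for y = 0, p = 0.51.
L = 0.7133

L = -0·log(0.51) - 1·log(0.49) = -log(0.49) = 0.7133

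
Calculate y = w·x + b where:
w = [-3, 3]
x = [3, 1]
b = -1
y = -7

y = (-3)(3) + (3)(1) + -1 = -7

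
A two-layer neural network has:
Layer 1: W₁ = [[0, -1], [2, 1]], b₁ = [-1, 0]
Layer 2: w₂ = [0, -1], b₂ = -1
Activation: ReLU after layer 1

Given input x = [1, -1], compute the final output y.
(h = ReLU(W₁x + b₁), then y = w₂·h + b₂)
y = -2

Layer 1 pre-activation: z₁ = [0, 1]
After ReLU: h = [0, 1]
Layer 2 output: y = 0×0 + -1×1 + -1 = -2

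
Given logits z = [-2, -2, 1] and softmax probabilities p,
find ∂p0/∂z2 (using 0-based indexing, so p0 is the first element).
∂p0/∂z2 = -0.04118

p = softmax(z) = [0.04528, 0.04528, 0.9094]
p0 = 0.04528, p2 = 0.9094

∂p0/∂z2 = -p0 × p2 = -0.04528 × 0.9094 = -0.04118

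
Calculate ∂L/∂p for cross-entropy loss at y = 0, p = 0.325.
∂L/∂p = 1.481

∂L/∂p = -y/p + (1-y)/(1-p) = 0 + 1/0.675 = 1.481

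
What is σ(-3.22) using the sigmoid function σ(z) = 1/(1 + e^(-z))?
0.03842

sigmoid(-3.22) = 1/(1 + e^(3.22)) = 1/(1 + 25.03) = 0.03842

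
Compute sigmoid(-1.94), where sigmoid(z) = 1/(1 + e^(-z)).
0.1256

sigmoid(-1.94) = 1/(1 + e^(1.94)) = 1/(1 + 6.959) = 0.1256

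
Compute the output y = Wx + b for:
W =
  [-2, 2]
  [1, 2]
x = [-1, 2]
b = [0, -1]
y = [6, 2]

Wx = [-2×-1 + 2×2, 1×-1 + 2×2]
   = [6, 3]
y = Wx + b = [6 + 0, 3 + -1] = [6, 2]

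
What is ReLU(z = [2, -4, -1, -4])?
h = [2, 0, 0, 0]

ReLU applied element-wise: max(0,2)=2, max(0,-4)=0, max(0,-1)=0, max(0,-4)=0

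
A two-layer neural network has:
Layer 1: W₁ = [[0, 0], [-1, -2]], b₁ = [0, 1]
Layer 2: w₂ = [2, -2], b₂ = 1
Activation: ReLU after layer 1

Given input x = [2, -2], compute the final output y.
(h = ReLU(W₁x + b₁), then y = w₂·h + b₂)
y = -5

Layer 1 pre-activation: z₁ = [0, 3]
After ReLU: h = [0, 3]
Layer 2 output: y = 2×0 + -2×3 + 1 = -5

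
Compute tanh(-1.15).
-0.8178

tanh(-1.15) = (e^(-1.15) - e^(1.15))/(e^(-1.15) + e^(1.15)) = -0.8178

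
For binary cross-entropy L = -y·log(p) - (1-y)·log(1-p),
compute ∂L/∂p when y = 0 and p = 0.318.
∂L/∂p = 1.466

∂L/∂p = -y/p + (1-y)/(1-p) = 0 + 1/0.682 = 1.466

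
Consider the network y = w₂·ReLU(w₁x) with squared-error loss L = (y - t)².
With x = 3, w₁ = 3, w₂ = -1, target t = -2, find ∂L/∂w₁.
∂L/∂w₁ = 42

Forward pass:
z = w₁x = 3×3 = 9
h = ReLU(9) = 9
y = w₂h = -1×9 = -9

Backward pass:
∂L/∂y = 2(y - t) = 2(-9 - -2) = -14
∂y/∂h = w₂ = -1
∂h/∂z = 1 (ReLU derivative)
∂z/∂w₁ = x = 3

∂L/∂w₁ = -14 × -1 × 1 × 3 = 42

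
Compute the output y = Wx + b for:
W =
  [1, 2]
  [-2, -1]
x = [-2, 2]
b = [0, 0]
y = [2, 2]

Wx = [1×-2 + 2×2, -2×-2 + -1×2]
   = [2, 2]
y = Wx + b = [2 + 0, 2 + 0] = [2, 2]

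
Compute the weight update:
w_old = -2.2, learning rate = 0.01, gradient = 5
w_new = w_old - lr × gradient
w_new = -2.25

w_new = w - η·∂L/∂w = -2.2 - 0.01×(5) = -2.2 - (0.05) = -2.25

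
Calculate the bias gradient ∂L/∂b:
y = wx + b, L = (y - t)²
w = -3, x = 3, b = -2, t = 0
∂L/∂b = -22

y = wx + b = (-3)(3) + -2 = -11
∂L/∂y = 2(y - t) = 2(-11 - 0) = -22
∂y/∂b = 1
∂L/∂b = ∂L/∂y · ∂y/∂b = -22 × 1 = -22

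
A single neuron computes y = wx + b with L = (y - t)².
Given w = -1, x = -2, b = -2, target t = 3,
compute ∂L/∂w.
∂L/∂w = 12

y = wx + b = (-1)(-2) + -2 = 0
∂L/∂y = 2(y - t) = 2(0 - 3) = -6
∂y/∂w = x = -2
∂L/∂w = ∂L/∂y · ∂y/∂w = -6 × -2 = 12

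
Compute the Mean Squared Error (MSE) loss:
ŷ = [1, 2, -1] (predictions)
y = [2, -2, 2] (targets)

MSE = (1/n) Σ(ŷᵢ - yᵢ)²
MSE = 8.667

MSE = (1/3)((1-2)² + (2--2)² + (-1-2)²) = (1/3)(1 + 16 + 9) = 8.667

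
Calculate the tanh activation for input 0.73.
0.6231

tanh(0.73) = (e^(0.73) - e^(-0.73))/(e^(0.73) + e^(-0.73)) = 0.6231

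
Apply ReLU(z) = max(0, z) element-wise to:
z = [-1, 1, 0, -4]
h = [0, 1, 0, 0]

ReLU applied element-wise: max(0,-1)=0, max(0,1)=1, max(0,0)=0, max(0,-4)=0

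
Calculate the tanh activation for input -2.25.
-0.978

tanh(-2.25) = (e^(-2.25) - e^(2.25))/(e^(-2.25) + e^(2.25)) = -0.978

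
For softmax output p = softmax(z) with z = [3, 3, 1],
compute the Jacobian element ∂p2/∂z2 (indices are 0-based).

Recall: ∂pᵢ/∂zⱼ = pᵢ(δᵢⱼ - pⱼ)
∂p2/∂z2 = 0.05936

p = softmax(z) = [0.4683, 0.4683, 0.06338]
p2 = 0.06338

∂p2/∂z2 = p2(1 - p2) = 0.06338 × (1 - 0.06338) = 0.05936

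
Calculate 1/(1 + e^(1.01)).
0.267

sigmoid(-1.01) = 1/(1 + e^(1.01)) = 1/(1 + 2.746) = 0.267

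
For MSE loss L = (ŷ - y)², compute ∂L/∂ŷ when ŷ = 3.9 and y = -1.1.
∂L/∂ŷ = 10.0

∂L/∂ŷ = 2(ŷ - y) = 2(3.9 - -1.1) = 2(5.0) = 10.0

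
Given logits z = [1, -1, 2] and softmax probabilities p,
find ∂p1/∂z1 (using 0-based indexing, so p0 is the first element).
∂p1/∂z1 = 0.03389

p = softmax(z) = [0.2595, 0.03512, 0.7054]
p1 = 0.03512

∂p1/∂z1 = p1(1 - p1) = 0.03512 × (1 - 0.03512) = 0.03389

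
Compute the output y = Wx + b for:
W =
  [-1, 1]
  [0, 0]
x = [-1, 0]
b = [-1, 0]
y = [0, 0]

Wx = [-1×-1 + 1×0, 0×-1 + 0×0]
   = [1, 0]
y = Wx + b = [1 + -1, 0 + 0] = [0, 0]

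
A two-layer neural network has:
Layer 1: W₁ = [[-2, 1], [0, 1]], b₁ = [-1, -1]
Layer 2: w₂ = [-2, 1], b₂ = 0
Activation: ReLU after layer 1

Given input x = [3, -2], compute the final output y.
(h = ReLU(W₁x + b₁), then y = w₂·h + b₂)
y = 0

Layer 1 pre-activation: z₁ = [-9, -3]
After ReLU: h = [0, 0]
Layer 2 output: y = -2×0 + 1×0 + 0 = 0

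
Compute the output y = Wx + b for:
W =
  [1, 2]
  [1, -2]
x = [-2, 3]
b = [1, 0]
y = [5, -8]

Wx = [1×-2 + 2×3, 1×-2 + -2×3]
   = [4, -8]
y = Wx + b = [4 + 1, -8 + 0] = [5, -8]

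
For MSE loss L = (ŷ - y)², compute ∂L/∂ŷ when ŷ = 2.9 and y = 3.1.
∂L/∂ŷ = -0.4

∂L/∂ŷ = 2(ŷ - y) = 2(2.9 - 3.1) = 2(-0.2) = -0.4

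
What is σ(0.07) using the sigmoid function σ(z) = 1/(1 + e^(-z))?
0.5175

sigmoid(0.07) = 1/(1 + e^(-0.07)) = 1/(1 + 0.9324) = 0.5175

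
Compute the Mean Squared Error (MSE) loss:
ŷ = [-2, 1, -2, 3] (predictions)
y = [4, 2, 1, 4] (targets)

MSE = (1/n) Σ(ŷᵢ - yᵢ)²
MSE = 11.75

MSE = (1/4)((-2-4)² + (1-2)² + (-2-1)² + (3-4)²) = (1/4)(36 + 1 + 9 + 1) = 11.75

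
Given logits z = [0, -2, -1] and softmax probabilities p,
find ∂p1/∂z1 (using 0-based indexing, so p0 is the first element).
∂p1/∂z1 = 0.08193

p = softmax(z) = [0.6652, 0.09003, 0.2447]
p1 = 0.09003

∂p1/∂z1 = p1(1 - p1) = 0.09003 × (1 - 0.09003) = 0.08193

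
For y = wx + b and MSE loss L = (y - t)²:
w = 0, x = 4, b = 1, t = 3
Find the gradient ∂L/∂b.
∂L/∂b = -4

y = wx + b = (0)(4) + 1 = 1
∂L/∂y = 2(y - t) = 2(1 - 3) = -4
∂y/∂b = 1
∂L/∂b = ∂L/∂y · ∂y/∂b = -4 × 1 = -4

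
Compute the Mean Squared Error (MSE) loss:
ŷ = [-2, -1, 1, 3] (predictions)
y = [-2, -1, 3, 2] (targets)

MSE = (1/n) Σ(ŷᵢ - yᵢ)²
MSE = 1.25

MSE = (1/4)((-2--2)² + (-1--1)² + (1-3)² + (3-2)²) = (1/4)(0 + 0 + 4 + 1) = 1.25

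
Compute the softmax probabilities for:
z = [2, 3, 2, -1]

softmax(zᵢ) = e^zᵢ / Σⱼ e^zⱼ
p = [0.2097, 0.5701, 0.2097, 0.0104]

exp(z) = [7.389, 20.09, 7.389, 0.3679]
Sum = 35.23
p = [0.2097, 0.5701, 0.2097, 0.0104]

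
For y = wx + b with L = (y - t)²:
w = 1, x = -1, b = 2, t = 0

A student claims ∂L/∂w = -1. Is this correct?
Incorrect

y = (1)(-1) + 2 = 1
∂L/∂y = 2(y - t) = 2(1 - 0) = 2
∂y/∂w = x = -1
∂L/∂w = 2 × -1 = -2

Claimed value: -1
Incorrect: The correct gradient is -2.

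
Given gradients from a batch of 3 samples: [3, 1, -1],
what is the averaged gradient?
Average gradient = 1

Average = (1/3)(3 + 1 + -1) = 3/3 = 1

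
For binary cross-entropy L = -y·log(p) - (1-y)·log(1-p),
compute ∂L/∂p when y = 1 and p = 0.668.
∂L/∂p = -1.497

∂L/∂p = -y/p + (1-y)/(1-p) = -1/0.668 + 0 = -1.497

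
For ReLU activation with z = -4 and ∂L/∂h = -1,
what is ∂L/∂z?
∂L/∂z = 0

h = ReLU(-4) = 0
Since z < 0: ∂h/∂z = 0
∂L/∂z = ∂L/∂h · ∂h/∂z = -1 × 0 = 0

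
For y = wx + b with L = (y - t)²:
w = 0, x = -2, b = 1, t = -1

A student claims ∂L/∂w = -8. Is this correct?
Correct

y = (0)(-2) + 1 = 1
∂L/∂y = 2(y - t) = 2(1 - -1) = 4
∂y/∂w = x = -2
∂L/∂w = 4 × -2 = -8

Claimed value: -8
Correct: The correct gradient is -8.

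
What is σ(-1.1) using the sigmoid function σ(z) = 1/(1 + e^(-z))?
0.2497

sigmoid(-1.1) = 1/(1 + e^(1.1)) = 1/(1 + 3.004) = 0.2497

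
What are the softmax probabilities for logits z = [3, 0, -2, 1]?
p = [0.839, 0.0418, 0.0057, 0.1135]

exp(z) = [20.09, 1, 0.1353, 2.718]
Sum = 23.94
p = [0.839, 0.0418, 0.0057, 0.1135]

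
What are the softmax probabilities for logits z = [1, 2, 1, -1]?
p = [0.206, 0.5601, 0.206, 0.0279]

exp(z) = [2.718, 7.389, 2.718, 0.3679]
Sum = 13.19
p = [0.206, 0.5601, 0.206, 0.0279]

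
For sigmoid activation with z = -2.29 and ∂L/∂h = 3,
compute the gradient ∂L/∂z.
∂L/∂z = 0.2505

σ(-2.29) = 0.09195
σ'(-2.29) = σ(-2.29)(1 - σ(-2.29)) = 0.09195 × 0.908 = 0.0835
∂L/∂z = ∂L/∂h · σ'(z) = 3 × 0.0835 = 0.2505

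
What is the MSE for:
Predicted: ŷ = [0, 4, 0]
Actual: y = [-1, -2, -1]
MSE = 12.67

MSE = (1/3)((0--1)² + (4--2)² + (0--1)²) = (1/3)(1 + 36 + 1) = 12.67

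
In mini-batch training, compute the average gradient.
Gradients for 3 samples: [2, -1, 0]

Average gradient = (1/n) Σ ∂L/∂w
Average gradient = 0.3333

Average = (1/3)(2 + -1 + 0) = 1/3 = 0.3333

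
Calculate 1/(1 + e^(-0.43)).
0.6059

sigmoid(0.43) = 1/(1 + e^(-0.43)) = 1/(1 + 0.6505) = 0.6059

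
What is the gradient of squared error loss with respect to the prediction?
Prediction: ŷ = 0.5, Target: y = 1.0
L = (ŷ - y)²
∂L/∂ŷ = -1.0

∂L/∂ŷ = 2(ŷ - y) = 2(0.5 - 1.0) = 2(-0.5) = -1.0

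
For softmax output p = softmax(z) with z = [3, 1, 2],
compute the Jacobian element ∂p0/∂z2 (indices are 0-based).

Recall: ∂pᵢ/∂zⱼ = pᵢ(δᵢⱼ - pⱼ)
∂p0/∂z2 = -0.1628

p = softmax(z) = [0.6652, 0.09003, 0.2447]
p0 = 0.6652, p2 = 0.2447

∂p0/∂z2 = -p0 × p2 = -0.6652 × 0.2447 = -0.1628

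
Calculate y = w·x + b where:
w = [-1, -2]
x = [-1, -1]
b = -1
y = 2

y = (-1)(-1) + (-2)(-1) + -1 = 2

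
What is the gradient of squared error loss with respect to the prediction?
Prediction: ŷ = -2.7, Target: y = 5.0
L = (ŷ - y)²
∂L/∂ŷ = -15.4

∂L/∂ŷ = 2(ŷ - y) = 2(-2.7 - 5.0) = 2(-7.7) = -15.4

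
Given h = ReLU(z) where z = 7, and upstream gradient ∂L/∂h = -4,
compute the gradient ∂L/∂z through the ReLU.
∂L/∂z = -4

h = ReLU(7) = 7
Since z > 0: ∂h/∂z = 1
∂L/∂z = ∂L/∂h · ∂h/∂z = -4 × 1 = -4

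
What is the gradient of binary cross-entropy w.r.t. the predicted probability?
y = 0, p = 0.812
∂L/∂p = 5.319

∂L/∂p = -y/p + (1-y)/(1-p) = 0 + 1/0.188 = 5.319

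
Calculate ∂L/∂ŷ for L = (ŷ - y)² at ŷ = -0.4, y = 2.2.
∂L/∂ŷ = -5.2

∂L/∂ŷ = 2(ŷ - y) = 2(-0.4 - 2.2) = 2(-2.6) = -5.2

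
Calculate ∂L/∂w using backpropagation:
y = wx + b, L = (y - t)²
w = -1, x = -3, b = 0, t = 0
∂L/∂w = -18

y = wx + b = (-1)(-3) + 0 = 3
∂L/∂y = 2(y - t) = 2(3 - 0) = 6
∂y/∂w = x = -3
∂L/∂w = ∂L/∂y · ∂y/∂w = 6 × -3 = -18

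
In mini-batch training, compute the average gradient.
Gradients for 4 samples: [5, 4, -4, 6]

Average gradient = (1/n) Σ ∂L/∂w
Average gradient = 2.75

Average = (1/4)(5 + 4 + -4 + 6) = 11/4 = 2.75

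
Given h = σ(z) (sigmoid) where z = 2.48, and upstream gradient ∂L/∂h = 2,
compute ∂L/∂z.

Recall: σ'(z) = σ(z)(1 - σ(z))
∂L/∂z = 0.1426

σ(2.48) = 0.9227
σ'(2.48) = σ(2.48)(1 - σ(2.48)) = 0.9227 × 0.07727 = 0.0713
∂L/∂z = ∂L/∂h · σ'(z) = 2 × 0.0713 = 0.1426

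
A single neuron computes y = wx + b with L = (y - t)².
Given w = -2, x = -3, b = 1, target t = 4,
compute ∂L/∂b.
∂L/∂b = 6

y = wx + b = (-2)(-3) + 1 = 7
∂L/∂y = 2(y - t) = 2(7 - 4) = 6
∂y/∂b = 1
∂L/∂b = ∂L/∂y · ∂y/∂b = 6 × 1 = 6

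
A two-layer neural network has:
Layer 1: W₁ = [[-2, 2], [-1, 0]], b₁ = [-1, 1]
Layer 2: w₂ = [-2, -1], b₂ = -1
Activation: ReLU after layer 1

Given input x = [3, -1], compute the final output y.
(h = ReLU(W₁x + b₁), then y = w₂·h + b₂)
y = -1

Layer 1 pre-activation: z₁ = [-9, -2]
After ReLU: h = [0, 0]
Layer 2 output: y = -2×0 + -1×0 + -1 = -1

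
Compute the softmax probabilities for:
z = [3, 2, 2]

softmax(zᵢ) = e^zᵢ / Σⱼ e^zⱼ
p = [0.5761, 0.2119, 0.2119]

exp(z) = [20.09, 7.389, 7.389]
Sum = 34.86
p = [0.5761, 0.2119, 0.2119]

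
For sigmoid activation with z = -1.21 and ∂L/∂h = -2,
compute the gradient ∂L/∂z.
∂L/∂z = -0.3539

σ(-1.21) = 0.2297
σ'(-1.21) = σ(-1.21)(1 - σ(-1.21)) = 0.2297 × 0.7703 = 0.1769
∂L/∂z = ∂L/∂h · σ'(z) = -2 × 0.1769 = -0.3539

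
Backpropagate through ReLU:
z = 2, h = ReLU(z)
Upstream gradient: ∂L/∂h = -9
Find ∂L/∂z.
∂L/∂z = -9

h = ReLU(2) = 2
Since z > 0: ∂h/∂z = 1
∂L/∂z = ∂L/∂h · ∂h/∂z = -9 × 1 = -9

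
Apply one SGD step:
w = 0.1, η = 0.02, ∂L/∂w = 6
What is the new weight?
w_new = -0.02

w_new = w - η·∂L/∂w = 0.1 - 0.02×(6) = 0.1 - (0.12) = -0.02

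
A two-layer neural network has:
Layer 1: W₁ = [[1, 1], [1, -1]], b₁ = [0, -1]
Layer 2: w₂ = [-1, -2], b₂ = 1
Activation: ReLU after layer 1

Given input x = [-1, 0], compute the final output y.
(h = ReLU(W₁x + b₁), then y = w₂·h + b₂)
y = 1

Layer 1 pre-activation: z₁ = [-1, -2]
After ReLU: h = [0, 0]
Layer 2 output: y = -1×0 + -2×0 + 1 = 1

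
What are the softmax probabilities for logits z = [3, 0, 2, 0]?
p = [0.6815, 0.0339, 0.2507, 0.0339]

exp(z) = [20.09, 1, 7.389, 1]
Sum = 29.47
p = [0.6815, 0.0339, 0.2507, 0.0339]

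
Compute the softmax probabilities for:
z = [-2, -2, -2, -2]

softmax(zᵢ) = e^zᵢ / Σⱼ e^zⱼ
p = [0.25, 0.25, 0.25, 0.25]

exp(z) = [0.1353, 0.1353, 0.1353, 0.1353]
Sum = 0.5413
p = [0.25, 0.25, 0.25, 0.25]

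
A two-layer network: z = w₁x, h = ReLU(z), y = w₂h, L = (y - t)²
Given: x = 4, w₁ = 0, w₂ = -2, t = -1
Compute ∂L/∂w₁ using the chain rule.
∂L/∂w₁ = 0

Forward pass:
z = w₁x = 0×4 = 0
h = ReLU(0) = 0
y = w₂h = -2×0 = 0

Backward pass:
∂L/∂y = 2(y - t) = 2(0 - -1) = 2
∂y/∂h = w₂ = -2
∂h/∂z = 0 (ReLU derivative)
∂z/∂w₁ = x = 4

∂L/∂w₁ = 2 × -2 × 0 × 4 = 0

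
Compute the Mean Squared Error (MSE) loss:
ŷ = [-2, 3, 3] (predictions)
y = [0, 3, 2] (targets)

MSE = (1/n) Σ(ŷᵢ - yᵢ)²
MSE = 1.667

MSE = (1/3)((-2-0)² + (3-3)² + (3-2)²) = (1/3)(4 + 0 + 1) = 1.667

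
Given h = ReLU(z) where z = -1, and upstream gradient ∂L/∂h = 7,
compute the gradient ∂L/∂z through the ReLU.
∂L/∂z = 0

h = ReLU(-1) = 0
Since z < 0: ∂h/∂z = 0
∂L/∂z = ∂L/∂h · ∂h/∂z = 7 × 0 = 0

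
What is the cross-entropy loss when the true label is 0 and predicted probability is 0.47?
L = 0.6349

L = -0·log(0.47) - 1·log(0.53) = -log(0.53) = 0.6349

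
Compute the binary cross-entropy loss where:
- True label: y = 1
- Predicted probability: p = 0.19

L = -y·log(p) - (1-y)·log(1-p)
L = 1.661

L = -1·log(0.19) - 0·log(0.81) = -log(0.19) = 1.661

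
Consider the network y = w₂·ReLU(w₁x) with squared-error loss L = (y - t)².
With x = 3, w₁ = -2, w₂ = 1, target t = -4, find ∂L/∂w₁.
∂L/∂w₁ = 0

Forward pass:
z = w₁x = -2×3 = -6
h = ReLU(-6) = 0
y = w₂h = 1×0 = 0

Backward pass:
∂L/∂y = 2(y - t) = 2(0 - -4) = 8
∂y/∂h = w₂ = 1
∂h/∂z = 0 (ReLU derivative)
∂z/∂w₁ = x = 3

∂L/∂w₁ = 8 × 1 × 0 × 3 = 0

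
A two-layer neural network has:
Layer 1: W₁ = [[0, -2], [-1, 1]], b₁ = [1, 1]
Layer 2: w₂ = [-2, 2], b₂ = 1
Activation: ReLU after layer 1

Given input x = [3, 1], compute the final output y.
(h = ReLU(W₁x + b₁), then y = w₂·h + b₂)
y = 1

Layer 1 pre-activation: z₁ = [-1, -1]
After ReLU: h = [0, 0]
Layer 2 output: y = -2×0 + 2×0 + 1 = 1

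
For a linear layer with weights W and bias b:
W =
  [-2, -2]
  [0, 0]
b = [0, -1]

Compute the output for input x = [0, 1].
y = [-2, -1]

Wx = [-2×0 + -2×1, 0×0 + 0×1]
   = [-2, 0]
y = Wx + b = [-2 + 0, 0 + -1] = [-2, -1]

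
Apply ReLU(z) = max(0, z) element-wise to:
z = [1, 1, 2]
h = [1, 1, 2]

ReLU applied element-wise: max(0,1)=1, max(0,1)=1, max(0,2)=2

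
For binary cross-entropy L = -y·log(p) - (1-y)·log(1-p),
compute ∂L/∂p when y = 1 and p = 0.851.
∂L/∂p = -1.175

∂L/∂p = -y/p + (1-y)/(1-p) = -1/0.851 + 0 = -1.175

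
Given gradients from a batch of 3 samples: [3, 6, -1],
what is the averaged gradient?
Average gradient = 2.667

Average = (1/3)(3 + 6 + -1) = 8/3 = 2.667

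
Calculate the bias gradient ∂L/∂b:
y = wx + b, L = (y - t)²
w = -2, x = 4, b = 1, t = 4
∂L/∂b = -22

y = wx + b = (-2)(4) + 1 = -7
∂L/∂y = 2(y - t) = 2(-7 - 4) = -22
∂y/∂b = 1
∂L/∂b = ∂L/∂y · ∂y/∂b = -22 × 1 = -22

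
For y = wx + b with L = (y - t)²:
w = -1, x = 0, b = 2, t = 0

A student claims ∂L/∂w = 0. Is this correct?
Correct

y = (-1)(0) + 2 = 2
∂L/∂y = 2(y - t) = 2(2 - 0) = 4
∂y/∂w = x = 0
∂L/∂w = 4 × 0 = 0

Claimed value: 0
Correct: The correct gradient is 0.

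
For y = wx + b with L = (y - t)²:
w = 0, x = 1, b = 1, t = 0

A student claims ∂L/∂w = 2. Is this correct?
Correct

y = (0)(1) + 1 = 1
∂L/∂y = 2(y - t) = 2(1 - 0) = 2
∂y/∂w = x = 1
∂L/∂w = 2 × 1 = 2

Claimed value: 2
Correct: The correct gradient is 2.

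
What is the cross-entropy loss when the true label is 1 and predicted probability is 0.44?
L = 0.821

L = -1·log(0.44) - 0·log(0.56) = -log(0.44) = 0.821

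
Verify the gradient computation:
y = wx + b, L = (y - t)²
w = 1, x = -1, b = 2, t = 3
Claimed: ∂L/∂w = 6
Incorrect

y = (1)(-1) + 2 = 1
∂L/∂y = 2(y - t) = 2(1 - 3) = -4
∂y/∂w = x = -1
∂L/∂w = -4 × -1 = 4

Claimed value: 6
Incorrect: The correct gradient is 4.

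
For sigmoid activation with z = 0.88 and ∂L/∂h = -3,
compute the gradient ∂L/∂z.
∂L/∂z = -0.6217

σ(0.88) = 0.7068
σ'(0.88) = σ(0.88)(1 - σ(0.88)) = 0.7068 × 0.2932 = 0.2072
∂L/∂z = ∂L/∂h · σ'(z) = -3 × 0.2072 = -0.6217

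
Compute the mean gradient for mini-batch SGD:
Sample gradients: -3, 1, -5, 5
Average gradient = -0.5

Average = (1/4)(-3 + 1 + -5 + 5) = -2/4 = -0.5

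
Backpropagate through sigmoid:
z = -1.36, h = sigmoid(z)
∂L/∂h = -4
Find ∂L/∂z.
∂L/∂z = -0.6501

σ(-1.36) = 0.2042
σ'(-1.36) = σ(-1.36)(1 - σ(-1.36)) = 0.2042 × 0.7958 = 0.1625
∂L/∂z = ∂L/∂h · σ'(z) = -4 × 0.1625 = -0.6501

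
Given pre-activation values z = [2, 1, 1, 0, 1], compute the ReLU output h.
h = [2, 1, 1, 0, 1]

ReLU applied element-wise: max(0,2)=2, max(0,1)=1, max(0,1)=1, max(0,0)=0, max(0,1)=1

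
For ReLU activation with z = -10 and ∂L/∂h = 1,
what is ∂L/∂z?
∂L/∂z = 0

h = ReLU(-10) = 0
Since z < 0: ∂h/∂z = 0
∂L/∂z = ∂L/∂h · ∂h/∂z = 1 × 0 = 0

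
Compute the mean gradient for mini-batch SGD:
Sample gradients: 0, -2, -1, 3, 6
Average gradient = 1.2

Average = (1/5)(0 + -2 + -1 + 3 + 6) = 6/5 = 1.2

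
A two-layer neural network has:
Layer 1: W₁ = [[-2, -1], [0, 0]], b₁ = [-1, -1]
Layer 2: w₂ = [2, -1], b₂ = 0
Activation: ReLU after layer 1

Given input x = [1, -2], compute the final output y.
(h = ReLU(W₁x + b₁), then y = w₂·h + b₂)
y = 0

Layer 1 pre-activation: z₁ = [-1, -1]
After ReLU: h = [0, 0]
Layer 2 output: y = 2×0 + -1×0 + 0 = 0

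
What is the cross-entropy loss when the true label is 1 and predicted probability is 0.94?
L = 0.06188

L = -1·log(0.94) - 0·log(0.06) = -log(0.94) = 0.06188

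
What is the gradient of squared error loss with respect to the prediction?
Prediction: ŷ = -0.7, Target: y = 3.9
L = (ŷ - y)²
∂L/∂ŷ = -9.2

∂L/∂ŷ = 2(ŷ - y) = 2(-0.7 - 3.9) = 2(-4.6) = -9.2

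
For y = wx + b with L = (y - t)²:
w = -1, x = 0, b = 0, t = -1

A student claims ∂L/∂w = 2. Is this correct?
Incorrect

y = (-1)(0) + 0 = 0
∂L/∂y = 2(y - t) = 2(0 - -1) = 2
∂y/∂w = x = 0
∂L/∂w = 2 × 0 = 0

Claimed value: 2
Incorrect: The correct gradient is 0.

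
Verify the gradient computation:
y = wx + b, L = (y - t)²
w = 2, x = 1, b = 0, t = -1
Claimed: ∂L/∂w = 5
Incorrect

y = (2)(1) + 0 = 2
∂L/∂y = 2(y - t) = 2(2 - -1) = 6
∂y/∂w = x = 1
∂L/∂w = 6 × 1 = 6

Claimed value: 5
Incorrect: The correct gradient is 6.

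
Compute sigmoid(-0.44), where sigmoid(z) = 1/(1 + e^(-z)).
0.3917

sigmoid(-0.44) = 1/(1 + e^(0.44)) = 1/(1 + 1.553) = 0.3917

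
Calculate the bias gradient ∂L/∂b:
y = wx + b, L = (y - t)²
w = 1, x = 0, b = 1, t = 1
∂L/∂b = 0

y = wx + b = (1)(0) + 1 = 1
∂L/∂y = 2(y - t) = 2(1 - 1) = 0
∂y/∂b = 1
∂L/∂b = ∂L/∂y · ∂y/∂b = 0 × 1 = 0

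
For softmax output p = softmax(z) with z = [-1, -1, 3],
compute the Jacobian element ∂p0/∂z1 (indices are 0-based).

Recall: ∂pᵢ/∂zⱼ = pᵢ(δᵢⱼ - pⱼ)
∂p0/∂z1 = -0.0003122

p = softmax(z) = [0.01767, 0.01767, 0.9647]
p0 = 0.01767, p1 = 0.01767

∂p0/∂z1 = -p0 × p1 = -0.01767 × 0.01767 = -0.0003122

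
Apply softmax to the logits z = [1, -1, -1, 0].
p = [0.6103, 0.0826, 0.0826, 0.2245]

exp(z) = [2.718, 0.3679, 0.3679, 1]
Sum = 4.454
p = [0.6103, 0.0826, 0.0826, 0.2245]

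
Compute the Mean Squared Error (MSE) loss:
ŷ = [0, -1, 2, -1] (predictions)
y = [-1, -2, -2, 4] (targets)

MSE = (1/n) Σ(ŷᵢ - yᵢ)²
MSE = 10.75

MSE = (1/4)((0--1)² + (-1--2)² + (2--2)² + (-1-4)²) = (1/4)(1 + 1 + 16 + 25) = 10.75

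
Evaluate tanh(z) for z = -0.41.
-0.3885

tanh(-0.41) = (e^(-0.41) - e^(0.41))/(e^(-0.41) + e^(0.41)) = -0.3885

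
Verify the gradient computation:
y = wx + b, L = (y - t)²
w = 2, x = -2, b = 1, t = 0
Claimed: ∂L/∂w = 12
Correct

y = (2)(-2) + 1 = -3
∂L/∂y = 2(y - t) = 2(-3 - 0) = -6
∂y/∂w = x = -2
∂L/∂w = -6 × -2 = 12

Claimed value: 12
Correct: The correct gradient is 12.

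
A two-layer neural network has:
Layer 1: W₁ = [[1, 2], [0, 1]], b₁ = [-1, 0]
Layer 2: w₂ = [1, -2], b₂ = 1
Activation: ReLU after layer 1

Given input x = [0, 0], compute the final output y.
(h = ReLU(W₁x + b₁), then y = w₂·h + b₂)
y = 1

Layer 1 pre-activation: z₁ = [-1, 0]
After ReLU: h = [0, 0]
Layer 2 output: y = 1×0 + -2×0 + 1 = 1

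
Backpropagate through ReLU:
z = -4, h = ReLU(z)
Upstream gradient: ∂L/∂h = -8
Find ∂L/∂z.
∂L/∂z = 0

h = ReLU(-4) = 0
Since z < 0: ∂h/∂z = 0
∂L/∂z = ∂L/∂h · ∂h/∂z = -8 × 0 = 0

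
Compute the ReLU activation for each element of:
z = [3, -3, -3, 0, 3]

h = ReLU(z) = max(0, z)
h = [3, 0, 0, 0, 3]

ReLU applied element-wise: max(0,3)=3, max(0,-3)=0, max(0,-3)=0, max(0,0)=0, max(0,3)=3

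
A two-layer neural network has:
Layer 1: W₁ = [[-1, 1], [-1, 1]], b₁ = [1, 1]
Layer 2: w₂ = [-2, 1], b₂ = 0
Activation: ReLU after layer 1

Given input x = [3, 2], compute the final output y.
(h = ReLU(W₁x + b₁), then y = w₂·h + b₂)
y = 0

Layer 1 pre-activation: z₁ = [0, 0]
After ReLU: h = [0, 0]
Layer 2 output: y = -2×0 + 1×0 + 0 = 0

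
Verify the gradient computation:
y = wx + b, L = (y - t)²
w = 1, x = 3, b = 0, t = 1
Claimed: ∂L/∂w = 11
Incorrect

y = (1)(3) + 0 = 3
∂L/∂y = 2(y - t) = 2(3 - 1) = 4
∂y/∂w = x = 3
∂L/∂w = 4 × 3 = 12

Claimed value: 11
Incorrect: The correct gradient is 12.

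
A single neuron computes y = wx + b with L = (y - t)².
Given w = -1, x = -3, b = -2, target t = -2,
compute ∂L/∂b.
∂L/∂b = 6

y = wx + b = (-1)(-3) + -2 = 1
∂L/∂y = 2(y - t) = 2(1 - -2) = 6
∂y/∂b = 1
∂L/∂b = ∂L/∂y · ∂y/∂b = 6 × 1 = 6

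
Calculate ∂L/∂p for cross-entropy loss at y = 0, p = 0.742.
∂L/∂p = 3.876

∂L/∂p = -y/p + (1-y)/(1-p) = 0 + 1/0.258 = 3.876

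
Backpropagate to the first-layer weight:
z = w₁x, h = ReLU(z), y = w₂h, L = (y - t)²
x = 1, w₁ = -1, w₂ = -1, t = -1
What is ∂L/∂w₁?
∂L/∂w₁ = 0

Forward pass:
z = w₁x = -1×1 = -1
h = ReLU(-1) = 0
y = w₂h = -1×0 = 0

Backward pass:
∂L/∂y = 2(y - t) = 2(0 - -1) = 2
∂y/∂h = w₂ = -1
∂h/∂z = 0 (ReLU derivative)
∂z/∂w₁ = x = 1

∂L/∂w₁ = 2 × -1 × 0 × 1 = 0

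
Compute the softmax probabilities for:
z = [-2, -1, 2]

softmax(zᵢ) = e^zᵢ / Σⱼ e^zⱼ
p = [0.0171, 0.0466, 0.9362]

exp(z) = [0.1353, 0.3679, 7.389]
Sum = 7.892
p = [0.0171, 0.0466, 0.9362]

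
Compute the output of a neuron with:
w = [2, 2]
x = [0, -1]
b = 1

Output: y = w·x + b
y = -1

y = (2)(0) + (2)(-1) + 1 = -1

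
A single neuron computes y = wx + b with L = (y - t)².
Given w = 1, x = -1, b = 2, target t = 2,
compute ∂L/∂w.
∂L/∂w = 2

y = wx + b = (1)(-1) + 2 = 1
∂L/∂y = 2(y - t) = 2(1 - 2) = -2
∂y/∂w = x = -1
∂L/∂w = ∂L/∂y · ∂y/∂w = -2 × -1 = 2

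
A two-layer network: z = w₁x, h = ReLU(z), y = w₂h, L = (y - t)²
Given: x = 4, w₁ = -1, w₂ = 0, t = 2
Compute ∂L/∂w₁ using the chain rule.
∂L/∂w₁ = 0

Forward pass:
z = w₁x = -1×4 = -4
h = ReLU(-4) = 0
y = w₂h = 0×0 = 0

Backward pass:
∂L/∂y = 2(y - t) = 2(0 - 2) = -4
∂y/∂h = w₂ = 0
∂h/∂z = 0 (ReLU derivative)
∂z/∂w₁ = x = 4

∂L/∂w₁ = -4 × 0 × 0 × 4 = 0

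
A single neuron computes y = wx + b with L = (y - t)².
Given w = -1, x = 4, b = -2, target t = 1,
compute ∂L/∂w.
∂L/∂w = -56

y = wx + b = (-1)(4) + -2 = -6
∂L/∂y = 2(y - t) = 2(-6 - 1) = -14
∂y/∂w = x = 4
∂L/∂w = ∂L/∂y · ∂y/∂w = -14 × 4 = -56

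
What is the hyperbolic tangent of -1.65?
-0.9289

tanh(-1.65) = (e^(-1.65) - e^(1.65))/(e^(-1.65) + e^(1.65)) = -0.9289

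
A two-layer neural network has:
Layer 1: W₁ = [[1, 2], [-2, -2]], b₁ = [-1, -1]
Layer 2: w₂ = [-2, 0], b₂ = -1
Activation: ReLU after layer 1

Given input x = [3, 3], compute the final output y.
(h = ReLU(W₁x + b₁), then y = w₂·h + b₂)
y = -17

Layer 1 pre-activation: z₁ = [8, -13]
After ReLU: h = [8, 0]
Layer 2 output: y = -2×8 + 0×0 + -1 = -17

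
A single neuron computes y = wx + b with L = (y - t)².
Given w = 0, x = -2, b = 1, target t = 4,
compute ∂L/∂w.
∂L/∂w = 12

y = wx + b = (0)(-2) + 1 = 1
∂L/∂y = 2(y - t) = 2(1 - 4) = -6
∂y/∂w = x = -2
∂L/∂w = ∂L/∂y · ∂y/∂w = -6 × -2 = 12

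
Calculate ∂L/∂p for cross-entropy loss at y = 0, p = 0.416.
∂L/∂p = 1.712

∂L/∂p = -y/p + (1-y)/(1-p) = 0 + 1/0.584 = 1.712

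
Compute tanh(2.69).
0.9908

tanh(2.69) = (e^(2.69) - e^(-2.69))/(e^(2.69) + e^(-2.69)) = 0.9908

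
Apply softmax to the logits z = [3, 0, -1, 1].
p = [0.831, 0.0414, 0.0152, 0.1125]

exp(z) = [20.09, 1, 0.3679, 2.718]
Sum = 24.17
p = [0.831, 0.0414, 0.0152, 0.1125]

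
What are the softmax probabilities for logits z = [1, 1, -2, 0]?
p = [0.4136, 0.4136, 0.0206, 0.1522]

exp(z) = [2.718, 2.718, 0.1353, 1]
Sum = 6.572
p = [0.4136, 0.4136, 0.0206, 0.1522]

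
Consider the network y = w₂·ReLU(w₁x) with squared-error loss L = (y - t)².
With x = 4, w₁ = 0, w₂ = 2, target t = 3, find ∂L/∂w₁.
∂L/∂w₁ = 0

Forward pass:
z = w₁x = 0×4 = 0
h = ReLU(0) = 0
y = w₂h = 2×0 = 0

Backward pass:
∂L/∂y = 2(y - t) = 2(0 - 3) = -6
∂y/∂h = w₂ = 2
∂h/∂z = 0 (ReLU derivative)
∂z/∂w₁ = x = 4

∂L/∂w₁ = -6 × 2 × 0 × 4 = 0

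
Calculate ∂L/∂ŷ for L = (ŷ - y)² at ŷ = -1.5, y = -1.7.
∂L/∂ŷ = 0.4

∂L/∂ŷ = 2(ŷ - y) = 2(-1.5 - -1.7) = 2(0.2) = 0.4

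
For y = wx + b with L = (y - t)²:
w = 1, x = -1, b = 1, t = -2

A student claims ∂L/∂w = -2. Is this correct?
Incorrect

y = (1)(-1) + 1 = 0
∂L/∂y = 2(y - t) = 2(0 - -2) = 4
∂y/∂w = x = -1
∂L/∂w = 4 × -1 = -4

Claimed value: -2
Incorrect: The correct gradient is -4.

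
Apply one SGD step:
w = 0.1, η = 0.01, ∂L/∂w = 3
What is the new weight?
w_new = 0.07

w_new = w - η·∂L/∂w = 0.1 - 0.01×(3) = 0.1 - (0.03) = 0.07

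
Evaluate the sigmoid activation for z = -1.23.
0.2262

sigmoid(-1.23) = 1/(1 + e^(1.23)) = 1/(1 + 3.421) = 0.2262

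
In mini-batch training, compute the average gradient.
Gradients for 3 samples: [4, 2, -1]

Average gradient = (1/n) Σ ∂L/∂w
Average gradient = 1.667

Average = (1/3)(4 + 2 + -1) = 5/3 = 1.667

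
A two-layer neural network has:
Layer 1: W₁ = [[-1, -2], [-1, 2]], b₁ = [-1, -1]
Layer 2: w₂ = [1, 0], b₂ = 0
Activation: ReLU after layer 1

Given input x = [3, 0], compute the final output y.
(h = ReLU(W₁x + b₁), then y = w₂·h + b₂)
y = 0

Layer 1 pre-activation: z₁ = [-4, -4]
After ReLU: h = [0, 0]
Layer 2 output: y = 1×0 + 0×0 + 0 = 0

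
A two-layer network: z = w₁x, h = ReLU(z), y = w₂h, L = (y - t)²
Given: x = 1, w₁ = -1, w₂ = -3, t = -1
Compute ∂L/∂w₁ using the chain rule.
∂L/∂w₁ = 0

Forward pass:
z = w₁x = -1×1 = -1
h = ReLU(-1) = 0
y = w₂h = -3×0 = 0

Backward pass:
∂L/∂y = 2(y - t) = 2(0 - -1) = 2
∂y/∂h = w₂ = -3
∂h/∂z = 0 (ReLU derivative)
∂z/∂w₁ = x = 1

∂L/∂w₁ = 2 × -3 × 0 × 1 = 0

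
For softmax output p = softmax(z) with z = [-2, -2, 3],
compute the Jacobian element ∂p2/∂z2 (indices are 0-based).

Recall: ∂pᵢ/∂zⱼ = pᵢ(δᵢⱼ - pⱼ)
∂p2/∂z2 = 0.01312

p = softmax(z) = [0.006648, 0.006648, 0.9867]
p2 = 0.9867

∂p2/∂z2 = p2(1 - p2) = 0.9867 × (1 - 0.9867) = 0.01312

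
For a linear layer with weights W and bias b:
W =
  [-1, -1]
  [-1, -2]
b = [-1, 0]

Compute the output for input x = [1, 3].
y = [-5, -7]

Wx = [-1×1 + -1×3, -1×1 + -2×3]
   = [-4, -7]
y = Wx + b = [-4 + -1, -7 + 0] = [-5, -7]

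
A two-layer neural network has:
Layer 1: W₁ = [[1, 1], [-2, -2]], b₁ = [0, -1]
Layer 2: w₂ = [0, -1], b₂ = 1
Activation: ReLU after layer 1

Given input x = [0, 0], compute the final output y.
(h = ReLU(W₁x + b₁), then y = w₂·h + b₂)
y = 1

Layer 1 pre-activation: z₁ = [0, -1]
After ReLU: h = [0, 0]
Layer 2 output: y = 0×0 + -1×0 + 1 = 1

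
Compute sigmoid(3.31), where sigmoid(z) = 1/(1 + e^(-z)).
0.9648

sigmoid(3.31) = 1/(1 + e^(-3.31)) = 1/(1 + 0.03652) = 0.9648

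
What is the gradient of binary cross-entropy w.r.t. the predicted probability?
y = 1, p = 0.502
∂L/∂p = -1.992

∂L/∂p = -y/p + (1-y)/(1-p) = -1/0.502 + 0 = -1.992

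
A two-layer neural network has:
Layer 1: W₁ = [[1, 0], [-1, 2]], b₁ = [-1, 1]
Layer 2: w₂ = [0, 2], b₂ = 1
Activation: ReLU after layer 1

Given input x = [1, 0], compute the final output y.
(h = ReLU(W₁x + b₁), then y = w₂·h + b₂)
y = 1

Layer 1 pre-activation: z₁ = [0, 0]
After ReLU: h = [0, 0]
Layer 2 output: y = 0×0 + 2×0 + 1 = 1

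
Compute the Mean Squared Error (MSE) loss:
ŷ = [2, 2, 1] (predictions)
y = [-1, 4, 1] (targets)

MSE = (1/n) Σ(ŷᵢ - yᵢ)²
MSE = 4.333

MSE = (1/3)((2--1)² + (2-4)² + (1-1)²) = (1/3)(9 + 4 + 0) = 4.333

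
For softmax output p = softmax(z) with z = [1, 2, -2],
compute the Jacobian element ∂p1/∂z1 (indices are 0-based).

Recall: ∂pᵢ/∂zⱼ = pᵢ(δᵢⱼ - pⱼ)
∂p1/∂z1 = 0.201

p = softmax(z) = [0.2654, 0.7214, 0.01321]
p1 = 0.7214

∂p1/∂z1 = p1(1 - p1) = 0.7214 × (1 - 0.7214) = 0.201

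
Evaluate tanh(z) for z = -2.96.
-0.9946

tanh(-2.96) = (e^(-2.96) - e^(2.96))/(e^(-2.96) + e^(2.96)) = -0.9946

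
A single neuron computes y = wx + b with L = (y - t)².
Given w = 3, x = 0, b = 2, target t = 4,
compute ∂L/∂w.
∂L/∂w = 0

y = wx + b = (3)(0) + 2 = 2
∂L/∂y = 2(y - t) = 2(2 - 4) = -4
∂y/∂w = x = 0
∂L/∂w = ∂L/∂y · ∂y/∂w = -4 × 0 = 0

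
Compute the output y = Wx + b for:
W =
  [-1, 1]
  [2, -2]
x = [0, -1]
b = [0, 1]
y = [-1, 3]

Wx = [-1×0 + 1×-1, 2×0 + -2×-1]
   = [-1, 2]
y = Wx + b = [-1 + 0, 2 + 1] = [-1, 3]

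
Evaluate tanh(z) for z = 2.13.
0.9721

tanh(2.13) = (e^(2.13) - e^(-2.13))/(e^(2.13) + e^(-2.13)) = 0.9721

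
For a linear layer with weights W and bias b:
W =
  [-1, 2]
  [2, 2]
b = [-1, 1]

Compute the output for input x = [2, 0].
y = [-3, 5]

Wx = [-1×2 + 2×0, 2×2 + 2×0]
   = [-2, 4]
y = Wx + b = [-2 + -1, 4 + 1] = [-3, 5]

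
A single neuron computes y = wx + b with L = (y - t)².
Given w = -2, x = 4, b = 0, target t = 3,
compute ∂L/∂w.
∂L/∂w = -88

y = wx + b = (-2)(4) + 0 = -8
∂L/∂y = 2(y - t) = 2(-8 - 3) = -22
∂y/∂w = x = 4
∂L/∂w = ∂L/∂y · ∂y/∂w = -22 × 4 = -88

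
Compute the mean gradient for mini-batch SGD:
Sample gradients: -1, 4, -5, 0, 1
Average gradient = -0.2

Average = (1/5)(-1 + 4 + -5 + 0 + 1) = -1/5 = -0.2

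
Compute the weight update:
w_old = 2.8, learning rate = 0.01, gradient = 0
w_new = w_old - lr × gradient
w_new = 2.8

w_new = w - η·∂L/∂w = 2.8 - 0.01×(0) = 2.8 - (0) = 2.8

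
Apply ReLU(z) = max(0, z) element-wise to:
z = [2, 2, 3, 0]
h = [2, 2, 3, 0]

ReLU applied element-wise: max(0,2)=2, max(0,2)=2, max(0,3)=3, max(0,0)=0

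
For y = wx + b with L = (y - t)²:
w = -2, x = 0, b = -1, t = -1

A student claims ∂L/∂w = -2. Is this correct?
Incorrect

y = (-2)(0) + -1 = -1
∂L/∂y = 2(y - t) = 2(-1 - -1) = 0
∂y/∂w = x = 0
∂L/∂w = 0 × 0 = 0

Claimed value: -2
Incorrect: The correct gradient is 0.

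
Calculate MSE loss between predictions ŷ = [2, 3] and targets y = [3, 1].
MSE = 2.5

MSE = (1/2)((2-3)² + (3-1)²) = (1/2)(1 + 4) = 2.5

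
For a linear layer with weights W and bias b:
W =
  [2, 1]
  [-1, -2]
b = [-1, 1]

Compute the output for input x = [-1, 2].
y = [-1, -2]

Wx = [2×-1 + 1×2, -1×-1 + -2×2]
   = [0, -3]
y = Wx + b = [0 + -1, -3 + 1] = [-1, -2]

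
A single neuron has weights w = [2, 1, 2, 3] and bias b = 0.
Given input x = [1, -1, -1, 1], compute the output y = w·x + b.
y = 2

y = (2)(1) + (1)(-1) + (2)(-1) + (3)(1) + 0 = 2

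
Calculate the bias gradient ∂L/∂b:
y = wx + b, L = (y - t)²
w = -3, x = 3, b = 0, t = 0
∂L/∂b = -18

y = wx + b = (-3)(3) + 0 = -9
∂L/∂y = 2(y - t) = 2(-9 - 0) = -18
∂y/∂b = 1
∂L/∂b = ∂L/∂y · ∂y/∂b = -18 × 1 = -18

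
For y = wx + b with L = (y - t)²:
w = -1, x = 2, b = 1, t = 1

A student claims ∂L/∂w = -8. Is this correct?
Correct

y = (-1)(2) + 1 = -1
∂L/∂y = 2(y - t) = 2(-1 - 1) = -4
∂y/∂w = x = 2
∂L/∂w = -4 × 2 = -8

Claimed value: -8
Correct: The correct gradient is -8.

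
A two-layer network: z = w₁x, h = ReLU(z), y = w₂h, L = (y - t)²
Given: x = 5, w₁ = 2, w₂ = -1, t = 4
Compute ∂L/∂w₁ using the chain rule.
∂L/∂w₁ = 140

Forward pass:
z = w₁x = 2×5 = 10
h = ReLU(10) = 10
y = w₂h = -1×10 = -10

Backward pass:
∂L/∂y = 2(y - t) = 2(-10 - 4) = -28
∂y/∂h = w₂ = -1
∂h/∂z = 1 (ReLU derivative)
∂z/∂w₁ = x = 5

∂L/∂w₁ = -28 × -1 × 1 × 5 = 140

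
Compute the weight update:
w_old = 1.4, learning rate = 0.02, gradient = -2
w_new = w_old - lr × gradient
w_new = 1.44

w_new = w - η·∂L/∂w = 1.4 - 0.02×(-2) = 1.4 - (-0.04) = 1.44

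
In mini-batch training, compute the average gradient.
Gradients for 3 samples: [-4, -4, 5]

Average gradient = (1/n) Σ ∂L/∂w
Average gradient = -1

Average = (1/3)(-4 + -4 + 5) = -3/3 = -1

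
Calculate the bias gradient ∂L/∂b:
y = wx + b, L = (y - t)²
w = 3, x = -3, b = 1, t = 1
∂L/∂b = -18

y = wx + b = (3)(-3) + 1 = -8
∂L/∂y = 2(y - t) = 2(-8 - 1) = -18
∂y/∂b = 1
∂L/∂b = ∂L/∂y · ∂y/∂b = -18 × 1 = -18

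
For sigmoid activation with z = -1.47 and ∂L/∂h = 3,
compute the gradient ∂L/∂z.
∂L/∂z = 0.456

σ(-1.47) = 0.1869
σ'(-1.47) = σ(-1.47)(1 - σ(-1.47)) = 0.1869 × 0.8131 = 0.152
∂L/∂z = ∂L/∂h · σ'(z) = 3 × 0.152 = 0.456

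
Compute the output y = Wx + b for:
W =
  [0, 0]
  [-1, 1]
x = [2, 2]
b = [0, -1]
y = [0, -1]

Wx = [0×2 + 0×2, -1×2 + 1×2]
   = [0, 0]
y = Wx + b = [0 + 0, 0 + -1] = [0, -1]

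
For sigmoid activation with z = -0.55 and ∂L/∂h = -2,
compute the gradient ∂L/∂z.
∂L/∂z = -0.464

σ(-0.55) = 0.3659
σ'(-0.55) = σ(-0.55)(1 - σ(-0.55)) = 0.3659 × 0.6341 = 0.232
∂L/∂z = ∂L/∂h · σ'(z) = -2 × 0.232 = -0.464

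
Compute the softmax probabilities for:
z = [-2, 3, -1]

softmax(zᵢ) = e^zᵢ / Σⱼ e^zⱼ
p = [0.0066, 0.9756, 0.0179]

exp(z) = [0.1353, 20.09, 0.3679]
Sum = 20.59
p = [0.0066, 0.9756, 0.0179]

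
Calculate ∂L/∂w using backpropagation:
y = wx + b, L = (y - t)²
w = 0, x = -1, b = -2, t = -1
∂L/∂w = 2

y = wx + b = (0)(-1) + -2 = -2
∂L/∂y = 2(y - t) = 2(-2 - -1) = -2
∂y/∂w = x = -1
∂L/∂w = ∂L/∂y · ∂y/∂w = -2 × -1 = 2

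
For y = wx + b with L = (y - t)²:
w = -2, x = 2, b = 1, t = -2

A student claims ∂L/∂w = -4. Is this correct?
Correct

y = (-2)(2) + 1 = -3
∂L/∂y = 2(y - t) = 2(-3 - -2) = -2
∂y/∂w = x = 2
∂L/∂w = -2 × 2 = -4

Claimed value: -4
Correct: The correct gradient is -4.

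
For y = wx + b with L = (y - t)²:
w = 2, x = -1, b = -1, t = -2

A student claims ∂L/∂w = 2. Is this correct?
Correct

y = (2)(-1) + -1 = -3
∂L/∂y = 2(y - t) = 2(-3 - -2) = -2
∂y/∂w = x = -1
∂L/∂w = -2 × -1 = 2

Claimed value: 2
Correct: The correct gradient is 2.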